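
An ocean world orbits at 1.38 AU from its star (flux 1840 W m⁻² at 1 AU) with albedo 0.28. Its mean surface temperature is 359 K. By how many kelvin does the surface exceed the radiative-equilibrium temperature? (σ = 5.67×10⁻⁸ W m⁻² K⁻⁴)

S = 1840/1.38² = 966.2 W m⁻².
T_eq = [S(1−A)/(4σ)]^(1/4) = [966.2×0.72/(4×5.67×10⁻⁸)]^(1/4) = 235.3 K.
ΔT = T_surf − T_eq = 359 − 235.3.

ΔT ≈ 123.7 K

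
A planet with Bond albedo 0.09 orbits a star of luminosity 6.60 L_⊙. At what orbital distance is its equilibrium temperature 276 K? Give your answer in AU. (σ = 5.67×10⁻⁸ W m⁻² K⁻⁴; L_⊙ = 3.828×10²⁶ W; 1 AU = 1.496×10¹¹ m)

L = 6.60 × 3.828×10²⁶ = 2.53×10²⁷ W.
From T_eq⁴ = L(1−A)/(16πσd²): d = √[L(1−A)/(16πσT_eq⁴)].
d = √[2.53×10²⁷ × 0.91 / (16π × 5.67×10⁻⁸ × (276)⁴)] = 3.73×10¹¹ m = 2.49 AU.

d ≈ 2.49 AU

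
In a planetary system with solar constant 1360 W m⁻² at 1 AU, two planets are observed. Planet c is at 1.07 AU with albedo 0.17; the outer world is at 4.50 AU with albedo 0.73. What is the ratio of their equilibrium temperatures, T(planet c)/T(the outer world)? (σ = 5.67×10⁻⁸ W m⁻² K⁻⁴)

T_eq = [S₀(1−A)/(4σd²)]^(1/4), so T ∝ (1−A)^(1/4) / √d.
T₁ = [1360×0.83/(4×5.67×10⁻⁸×1.07²)]^(1/4) = 256.77 K.
T₂ = [1360×0.27/(4×5.67×10⁻⁸×4.50²)]^(1/4) = 94.56 K.

T₁/T₂ ≈ 2.715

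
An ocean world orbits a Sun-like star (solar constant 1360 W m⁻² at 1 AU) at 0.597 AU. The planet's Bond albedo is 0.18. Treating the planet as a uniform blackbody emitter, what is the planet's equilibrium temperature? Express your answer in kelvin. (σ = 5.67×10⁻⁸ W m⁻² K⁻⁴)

Flux at 0.597 AU: S = 1360/0.597² = 3820 W m⁻².
Energy balance: absorbed = emitted ⇒ πR²·S(1−A) = 4πR²·σT_eq⁴, so T_eq⁴ = S(1−A)/(4σ).
T_eq = [3820 × 0.82 / (4 × 5.67×10⁻⁸)]^(1/4) = (1.38×10¹⁰)^(1/4) = 343 K.

T_eq ≈ 343 K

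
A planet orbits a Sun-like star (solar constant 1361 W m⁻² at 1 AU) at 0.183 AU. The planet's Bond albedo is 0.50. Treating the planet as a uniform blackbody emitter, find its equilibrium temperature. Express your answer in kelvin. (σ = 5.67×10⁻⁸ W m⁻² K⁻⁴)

Flux at 0.183 AU: S = 1361/0.183² = 4.06×10⁴ W m⁻².
Energy balance: absorbed = emitted ⇒ πR²·S(1−A) = 4πR²·σT_eq⁴, so T_eq⁴ = S(1−A)/(4σ).
T_eq = [4.06×10⁴ × 0.50 / (4 × 5.67×10⁻⁸)]^(1/4) = (8.96×10¹⁰)^(1/4) = 547 K.

T_eq ≈ 547 K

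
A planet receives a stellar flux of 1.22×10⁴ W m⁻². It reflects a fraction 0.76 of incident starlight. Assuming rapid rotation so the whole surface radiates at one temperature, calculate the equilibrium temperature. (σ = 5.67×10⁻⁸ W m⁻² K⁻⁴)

T_eq ≈ 337 K

Energy balance: absorbed = emitted ⇒ πR²·S(1−A) = 4πR²·σT_eq⁴, so T_eq⁴ = S(1−A)/(4σ).
T_eq = [1.22×10⁴ × 0.24 / (4 × 5.67×10⁻⁸)]^(1/4) = (1.29×10¹⁰)^(1/4) = 337 K.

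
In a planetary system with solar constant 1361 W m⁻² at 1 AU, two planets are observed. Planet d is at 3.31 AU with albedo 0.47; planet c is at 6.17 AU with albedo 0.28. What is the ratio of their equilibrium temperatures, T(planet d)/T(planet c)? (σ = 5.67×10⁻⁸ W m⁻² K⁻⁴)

T_eq = [S₀(1−A)/(4σd²)]^(1/4), so T ∝ (1−A)^(1/4) / √d.
T₁ = [1361×0.53/(4×5.67×10⁻⁸×3.31²)]^(1/4) = 130.53 K.
T₂ = [1361×0.72/(4×5.67×10⁻⁸×6.17²)]^(1/4) = 103.22 K.

T₁/T₂ ≈ 1.265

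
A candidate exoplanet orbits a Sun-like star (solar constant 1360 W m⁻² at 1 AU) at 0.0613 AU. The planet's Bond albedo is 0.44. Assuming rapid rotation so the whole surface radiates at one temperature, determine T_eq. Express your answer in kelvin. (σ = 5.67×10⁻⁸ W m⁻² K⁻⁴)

Flux at 0.0613 AU: S = 1360/0.0613² = 3.62×10⁵ W m⁻².
Energy balance: absorbed = emitted ⇒ πR²·S(1−A) = 4πR²·σT_eq⁴, so T_eq⁴ = S(1−A)/(4σ).
T_eq = [3.62×10⁵ × 0.56 / (4 × 5.67×10⁻⁸)]^(1/4) = (8.94×10¹¹)^(1/4) = 972 K.

T_eq ≈ 972 K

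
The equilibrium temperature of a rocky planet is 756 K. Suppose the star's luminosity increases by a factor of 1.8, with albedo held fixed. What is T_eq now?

T_eq ≈ 876 K

T_eq ∝ L^(1/4) · d^(−1/2).
T′ = 756 × 1.8^(1/4) = 876 K.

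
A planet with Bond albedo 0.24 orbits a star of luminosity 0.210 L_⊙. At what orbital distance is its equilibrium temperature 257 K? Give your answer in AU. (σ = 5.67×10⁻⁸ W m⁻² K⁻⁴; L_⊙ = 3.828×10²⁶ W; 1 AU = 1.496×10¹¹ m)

L = 0.210 × 3.828×10²⁶ = 8.04×10²⁵ W.
From T_eq⁴ = L(1−A)/(16πσd²): d = √[L(1−A)/(16πσT_eq⁴)].
d = √[8.04×10²⁵ × 0.76 / (16π × 5.67×10⁻⁸ × (257)⁴)] = 7.01×10¹⁰ m = 0.469 AU.

d ≈ 0.469 AU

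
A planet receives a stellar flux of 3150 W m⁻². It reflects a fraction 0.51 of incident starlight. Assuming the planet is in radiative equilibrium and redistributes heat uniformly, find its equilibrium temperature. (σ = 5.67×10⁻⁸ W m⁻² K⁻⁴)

T_eq ≈ 287 K

Energy balance: absorbed = emitted ⇒ πR²·S(1−A) = 4πR²·σT_eq⁴, so T_eq⁴ = S(1−A)/(4σ).
T_eq = [3150 × 0.49 / (4 × 5.67×10⁻⁸)]^(1/4) = (6.81×10⁹)^(1/4) = 287 K.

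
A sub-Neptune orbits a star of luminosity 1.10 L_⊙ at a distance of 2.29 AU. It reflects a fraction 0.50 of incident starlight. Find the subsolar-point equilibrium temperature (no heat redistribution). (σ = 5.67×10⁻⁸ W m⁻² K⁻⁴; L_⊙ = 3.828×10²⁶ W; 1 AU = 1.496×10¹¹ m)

T_ss ≈ 224 K

d = 2.29 AU = 3.43×10¹¹ m.
L = 1.10 × 3.828×10²⁶ = 4.21×10²⁶ W.
Flux: S = L/(4πd²) = 4.21×10²⁶/(4π×(3.43×10¹¹)²) = 286 W m⁻².
At the subsolar point the surface absorbs S(1−A) and emits σT⁴ per unit area — no factor of 4, since only the local patch is in balance.
T = [286 × 0.50 / 5.67×10⁻⁸]^(1/4) = (2.52×10⁹)^(1/4) = 224 K.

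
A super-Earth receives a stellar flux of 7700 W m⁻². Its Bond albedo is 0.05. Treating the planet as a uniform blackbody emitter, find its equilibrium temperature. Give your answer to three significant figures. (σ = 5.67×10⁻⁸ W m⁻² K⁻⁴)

Energy balance: absorbed = emitted ⇒ πR²·S(1−A) = 4πR²·σT_eq⁴, so T_eq⁴ = S(1−A)/(4σ).
T_eq = [7700 × 0.95 / (4 × 5.67×10⁻⁸)]^(1/4) = (3.23×10¹⁰)^(1/4) = 424 K.

T_eq ≈ 424 K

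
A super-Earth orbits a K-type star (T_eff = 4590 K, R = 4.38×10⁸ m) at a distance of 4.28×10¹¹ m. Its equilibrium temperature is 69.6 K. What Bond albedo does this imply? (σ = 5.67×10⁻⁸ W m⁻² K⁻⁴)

L = 4πR_⋆²σT_⋆⁴ = 4π(4.38×10⁸)² × 5.67×10⁻⁸ × (4590)⁴ = 6.07×10²⁵ W.
S = L/(4πd²) = 26.4 W m⁻².
From T_eq⁴ = S(1−A)/(4σ): 1−A = 4σT_eq⁴/S.
1−A = 4 × 5.67×10⁻⁸ × (69.6)⁴ / 26.4 = 0.202.

A ≈ 0.80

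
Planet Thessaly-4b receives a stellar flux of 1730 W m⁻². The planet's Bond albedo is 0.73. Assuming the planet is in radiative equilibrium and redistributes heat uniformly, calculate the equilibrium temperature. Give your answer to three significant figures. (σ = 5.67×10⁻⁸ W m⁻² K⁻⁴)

T_eq ≈ 213 K

Energy balance: absorbed = emitted ⇒ πR²·S(1−A) = 4πR²·σT_eq⁴, so T_eq⁴ = S(1−A)/(4σ).
T_eq = [1730 × 0.27 / (4 × 5.67×10⁻⁸)]^(1/4) = (2.06×10⁹)^(1/4) = 213 K.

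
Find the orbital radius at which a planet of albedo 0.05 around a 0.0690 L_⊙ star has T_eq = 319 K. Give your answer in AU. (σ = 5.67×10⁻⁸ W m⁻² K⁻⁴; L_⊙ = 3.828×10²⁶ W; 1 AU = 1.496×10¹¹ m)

d ≈ 0.195 AU

L = 0.0690 × 3.828×10²⁶ = 2.64×10²⁵ W.
From T_eq⁴ = L(1−A)/(16πσd²): d = √[L(1−A)/(16πσT_eq⁴)].
d = √[2.64×10²⁵ × 0.95 / (16π × 5.67×10⁻⁸ × (319)⁴)] = 2.92×10¹⁰ m = 0.195 AU.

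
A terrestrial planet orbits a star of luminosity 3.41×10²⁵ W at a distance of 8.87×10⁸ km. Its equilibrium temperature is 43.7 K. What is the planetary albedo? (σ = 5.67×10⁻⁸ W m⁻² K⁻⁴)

A ≈ 0.76

d = 8.87×10⁸ km = 8.87×10¹¹ m.
Flux: S = L/(4πd²) = 3.41×10²⁵/(4π×(8.87×10¹¹)²) = 3.45 W m⁻².
From T_eq⁴ = S(1−A)/(4σ): 1−A = 4σT_eq⁴/S.
1−A = 4 × 5.67×10⁻⁸ × (43.7)⁴ / 3.45 = 0.240.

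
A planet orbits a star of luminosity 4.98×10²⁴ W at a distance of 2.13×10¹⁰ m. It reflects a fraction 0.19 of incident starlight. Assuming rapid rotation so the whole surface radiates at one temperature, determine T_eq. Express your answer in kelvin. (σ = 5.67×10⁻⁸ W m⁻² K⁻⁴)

T_eq ≈ 236 K

Flux: S = L/(4πd²) = 4.98×10²⁴/(4π×(2.13×10¹⁰)²) = 873 W m⁻².
Energy balance: absorbed = emitted ⇒ πR²·S(1−A) = 4πR²·σT_eq⁴, so T_eq⁴ = S(1−A)/(4σ).
T_eq = [873 × 0.81 / (4 × 5.67×10⁻⁸)]^(1/4) = (3.12×10⁹)^(1/4) = 236 K.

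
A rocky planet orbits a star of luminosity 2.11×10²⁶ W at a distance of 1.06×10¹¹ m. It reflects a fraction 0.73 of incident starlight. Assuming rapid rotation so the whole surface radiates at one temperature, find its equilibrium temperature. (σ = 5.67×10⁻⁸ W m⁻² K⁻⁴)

T_eq ≈ 205 K

Flux: S = L/(4πd²) = 2.11×10²⁶/(4π×(1.06×10¹¹)²) = 1490 W m⁻².
Energy balance: absorbed = emitted ⇒ πR²·S(1−A) = 4πR²·σT_eq⁴, so T_eq⁴ = S(1−A)/(4σ).
T_eq = [1490 × 0.27 / (4 × 5.67×10⁻⁸)]^(1/4) = (1.78×10⁹)^(1/4) = 205 K.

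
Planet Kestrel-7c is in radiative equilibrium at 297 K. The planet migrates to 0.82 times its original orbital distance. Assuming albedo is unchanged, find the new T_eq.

T_eq ∝ L^(1/4) · d^(−1/2).
T′ = 297 / 0.82^(1/2) = 328 K.

T_eq ≈ 328 K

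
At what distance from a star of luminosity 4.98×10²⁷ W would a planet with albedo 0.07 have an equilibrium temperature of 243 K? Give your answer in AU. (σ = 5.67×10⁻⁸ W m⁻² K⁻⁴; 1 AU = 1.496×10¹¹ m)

From T_eq⁴ = L(1−A)/(16πσd²): d = √[L(1−A)/(16πσT_eq⁴)].
d = √[4.98×10²⁷ × 0.93 / (16π × 5.67×10⁻⁸ × (243)⁴)] = 6.83×10¹¹ m = 4.56 AU.

d ≈ 4.56 AU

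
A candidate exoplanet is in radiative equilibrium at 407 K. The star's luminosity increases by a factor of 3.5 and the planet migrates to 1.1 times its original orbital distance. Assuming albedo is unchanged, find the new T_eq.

T_eq ≈ 531 K

T_eq ∝ L^(1/4) · d^(−1/2).
T′ = 407 × 3.5^(1/4) / 1.1^(1/2) = 531 K.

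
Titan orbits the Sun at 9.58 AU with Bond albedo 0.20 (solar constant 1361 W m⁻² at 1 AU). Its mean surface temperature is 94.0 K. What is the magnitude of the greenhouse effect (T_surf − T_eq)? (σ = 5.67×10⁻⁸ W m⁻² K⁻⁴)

S = 1361/9.58² = 14.83 W m⁻².
T_eq = [S(1−A)/(4σ)]^(1/4) = [14.83×0.80/(4×5.67×10⁻⁸)]^(1/4) = 85.0 K.
ΔT = T_surf − T_eq = 94 − 85.0.

ΔT ≈ 9.0 K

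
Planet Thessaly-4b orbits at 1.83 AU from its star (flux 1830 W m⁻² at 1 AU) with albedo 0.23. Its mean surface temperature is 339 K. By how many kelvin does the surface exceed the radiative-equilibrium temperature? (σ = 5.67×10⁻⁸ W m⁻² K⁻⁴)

ΔT ≈ 131.5 K

S = 1830/1.83² = 546.4 W m⁻².
T_eq = [S(1−A)/(4σ)]^(1/4) = [546.4×0.77/(4×5.67×10⁻⁸)]^(1/4) = 207.5 K.
ΔT = T_surf − T_eq = 339 − 207.5.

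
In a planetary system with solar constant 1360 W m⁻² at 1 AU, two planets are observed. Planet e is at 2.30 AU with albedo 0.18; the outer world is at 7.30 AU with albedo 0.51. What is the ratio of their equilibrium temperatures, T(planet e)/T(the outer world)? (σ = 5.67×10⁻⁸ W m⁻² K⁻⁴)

T_eq = [S₀(1−A)/(4σd²)]^(1/4), so T ∝ (1−A)^(1/4) / √d.
T₁ = [1360×0.82/(4×5.67×10⁻⁸×2.30²)]^(1/4) = 174.61 K.
T₂ = [1360×0.49/(4×5.67×10⁻⁸×7.30²)]^(1/4) = 86.17 K.

T₁/T₂ ≈ 2.026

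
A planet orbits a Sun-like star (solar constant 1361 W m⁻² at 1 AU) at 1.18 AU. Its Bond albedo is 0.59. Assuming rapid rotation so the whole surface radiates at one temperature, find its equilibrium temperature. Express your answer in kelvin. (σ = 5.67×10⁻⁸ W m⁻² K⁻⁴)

Flux at 1.18 AU: S = 1361/1.18² = 977 W m⁻².
Energy balance: absorbed = emitted ⇒ πR²·S(1−A) = 4πR²·σT_eq⁴, so T_eq⁴ = S(1−A)/(4σ).
T_eq = [977 × 0.41 / (4 × 5.67×10⁻⁸)]^(1/4) = (1.77×10⁹)^(1/4) = 205 K.

T_eq ≈ 205 K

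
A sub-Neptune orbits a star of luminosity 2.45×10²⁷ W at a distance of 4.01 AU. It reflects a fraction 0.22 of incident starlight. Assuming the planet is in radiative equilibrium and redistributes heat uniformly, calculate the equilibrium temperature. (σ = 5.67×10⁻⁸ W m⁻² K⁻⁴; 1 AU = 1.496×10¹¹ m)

T_eq ≈ 208 K

d = 4.01 AU = 6.00×10¹¹ m.
Flux: S = L/(4πd²) = 2.45×10²⁷/(4π×(6.00×10¹¹)²) = 542 W m⁻².
Energy balance: absorbed = emitted ⇒ πR²·S(1−A) = 4πR²·σT_eq⁴, so T_eq⁴ = S(1−A)/(4σ).
T_eq = [542 × 0.78 / (4 × 5.67×10⁻⁸)]^(1/4) = (1.86×10⁹)^(1/4) = 208 K.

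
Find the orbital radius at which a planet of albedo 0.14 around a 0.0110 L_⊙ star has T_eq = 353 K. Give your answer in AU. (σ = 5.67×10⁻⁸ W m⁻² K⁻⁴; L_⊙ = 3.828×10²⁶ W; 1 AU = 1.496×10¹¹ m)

d ≈ 0.0605 AU

L = 0.0110 × 3.828×10²⁶ = 4.21×10²⁴ W.
From T_eq⁴ = L(1−A)/(16πσd²): d = √[L(1−A)/(16πσT_eq⁴)].
d = √[4.21×10²⁴ × 0.86 / (16π × 5.67×10⁻⁸ × (353)⁴)] = 9.05×10⁹ m = 0.0605 AU.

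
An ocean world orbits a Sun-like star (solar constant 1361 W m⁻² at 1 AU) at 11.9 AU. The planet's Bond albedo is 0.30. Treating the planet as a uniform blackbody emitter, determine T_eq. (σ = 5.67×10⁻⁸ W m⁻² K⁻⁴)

T_eq ≈ 73.8 K

Flux at 11.9 AU: S = 1361/11.9² = 9.61 W m⁻².
Energy balance: absorbed = emitted ⇒ πR²·S(1−A) = 4πR²·σT_eq⁴, so T_eq⁴ = S(1−A)/(4σ).
T_eq = [9.61 × 0.70 / (4 × 5.67×10⁻⁸)]^(1/4) = (2.97×10⁷)^(1/4) = 73.8 K.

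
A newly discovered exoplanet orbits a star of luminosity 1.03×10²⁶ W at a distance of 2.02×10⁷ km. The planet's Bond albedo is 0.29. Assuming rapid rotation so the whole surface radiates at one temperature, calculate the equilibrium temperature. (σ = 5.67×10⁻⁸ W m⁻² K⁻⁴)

T_eq ≈ 501 K

d = 2.02×10⁷ km = 2.02×10¹⁰ m.
Flux: S = L/(4πd²) = 1.03×10²⁶/(4π×(2.02×10¹⁰)²) = 2.01×10⁴ W m⁻².
Energy balance: absorbed = emitted ⇒ πR²·S(1−A) = 4πR²·σT_eq⁴, so T_eq⁴ = S(1−A)/(4σ).
T_eq = [2.01×10⁴ × 0.71 / (4 × 5.67×10⁻⁸)]^(1/4) = (6.29×10¹⁰)^(1/4) = 501 K.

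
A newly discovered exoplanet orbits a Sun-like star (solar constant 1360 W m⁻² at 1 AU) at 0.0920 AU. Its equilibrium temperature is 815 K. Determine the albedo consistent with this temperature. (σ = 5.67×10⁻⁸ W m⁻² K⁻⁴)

A ≈ 0.38

Flux at 0.0920 AU: S = 1360/0.0920² = 1.61×10⁵ W m⁻².
From T_eq⁴ = S(1−A)/(4σ): 1−A = 4σT_eq⁴/S.
1−A = 4 × 5.67×10⁻⁸ × (815)⁴ / 1.61×10⁵ = 0.623.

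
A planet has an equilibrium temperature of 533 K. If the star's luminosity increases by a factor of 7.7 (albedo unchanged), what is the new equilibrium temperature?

T_eq ≈ 888 K

T_eq ∝ L^(1/4) · d^(−1/2).
T′ = 533 × 7.7^(1/4) = 888 K.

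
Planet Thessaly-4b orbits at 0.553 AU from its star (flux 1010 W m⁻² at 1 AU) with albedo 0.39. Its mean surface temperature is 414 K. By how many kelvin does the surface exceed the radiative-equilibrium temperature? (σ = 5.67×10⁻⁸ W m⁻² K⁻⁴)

S = 1010/0.553² = 3303 W m⁻².
T_eq = [S(1−A)/(4σ)]^(1/4) = [3303×0.61/(4×5.67×10⁻⁸)]^(1/4) = 307.0 K.
ΔT = T_surf − T_eq = 414 − 307.0.

ΔT ≈ 107.0 K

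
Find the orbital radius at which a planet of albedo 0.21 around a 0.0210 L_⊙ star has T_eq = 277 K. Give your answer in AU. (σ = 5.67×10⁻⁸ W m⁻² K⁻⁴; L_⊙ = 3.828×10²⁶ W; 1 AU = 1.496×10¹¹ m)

L = 0.0210 × 3.828×10²⁶ = 8.04×10²⁴ W.
From T_eq⁴ = L(1−A)/(16πσd²): d = √[L(1−A)/(16πσT_eq⁴)].
d = √[8.04×10²⁴ × 0.79 / (16π × 5.67×10⁻⁸ × (277)⁴)] = 1.95×10¹⁰ m = 0.130 AU.

d ≈ 0.130 AU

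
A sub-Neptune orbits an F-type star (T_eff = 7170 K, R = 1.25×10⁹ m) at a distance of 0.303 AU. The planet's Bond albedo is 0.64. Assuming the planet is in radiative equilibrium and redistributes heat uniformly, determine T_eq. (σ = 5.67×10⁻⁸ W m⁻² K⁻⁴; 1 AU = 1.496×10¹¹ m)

T_eq ≈ 652 K

d = 0.303 AU = 4.53×10¹⁰ m.
L = 4πR_⋆²σT_⋆⁴ = 4π(1.25×10⁹)² × 5.67×10⁻⁸ × (7170)⁴ = 2.94×10²⁷ W.
S = L/(4πd²) = 1.14×10⁵ W m⁻².
Energy balance: absorbed = emitted ⇒ πR²·S(1−A) = 4πR²·σT_eq⁴, so T_eq⁴ = S(1−A)/(4σ).
T_eq = [1.14×10⁵ × 0.36 / (4 × 5.67×10⁻⁸)]^(1/4) = (1.81×10¹¹)^(1/4) = 652 K.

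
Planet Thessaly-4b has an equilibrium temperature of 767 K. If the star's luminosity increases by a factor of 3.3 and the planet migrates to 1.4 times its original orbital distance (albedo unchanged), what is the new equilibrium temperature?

T_eq ∝ L^(1/4) · d^(−1/2).
T′ = 767 × 3.3^(1/4) / 1.4^(1/2) = 874 K.

T_eq ≈ 874 K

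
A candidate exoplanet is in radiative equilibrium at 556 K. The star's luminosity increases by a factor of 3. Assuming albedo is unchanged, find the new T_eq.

T_eq ≈ 732 K

T_eq ∝ L^(1/4) · d^(−1/2).
T′ = 556 × 3^(1/4) = 732 K.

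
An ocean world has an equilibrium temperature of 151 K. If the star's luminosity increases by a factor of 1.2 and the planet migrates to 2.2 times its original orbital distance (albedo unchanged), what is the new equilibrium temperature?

T_eq ∝ L^(1/4) · d^(−1/2).
T′ = 151 × 1.2^(1/4) / 2.2^(1/2) = 107 K.

T_eq ≈ 107 K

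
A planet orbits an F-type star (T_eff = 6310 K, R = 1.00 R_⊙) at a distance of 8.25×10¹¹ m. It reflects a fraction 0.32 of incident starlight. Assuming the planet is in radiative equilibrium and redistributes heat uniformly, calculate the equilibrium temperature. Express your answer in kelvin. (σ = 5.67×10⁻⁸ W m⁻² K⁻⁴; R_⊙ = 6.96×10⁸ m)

T_eq ≈ 118 K

R_⋆ = 1.00 × 6.96×10⁸ = 6.96×10⁸ m.
L = 4πR_⋆²σT_⋆⁴ = 4π(6.96×10⁸)² × 5.67×10⁻⁸ × (6310)⁴ = 5.47×10²⁶ W.
S = L/(4πd²) = 64.0 W m⁻².
Energy balance: absorbed = emitted ⇒ πR²·S(1−A) = 4πR²·σT_eq⁴, so T_eq⁴ = S(1−A)/(4σ).
T_eq = [64.0 × 0.68 / (4 × 5.67×10⁻⁸)]^(1/4) = (1.92×10⁸)^(1/4) = 118 K.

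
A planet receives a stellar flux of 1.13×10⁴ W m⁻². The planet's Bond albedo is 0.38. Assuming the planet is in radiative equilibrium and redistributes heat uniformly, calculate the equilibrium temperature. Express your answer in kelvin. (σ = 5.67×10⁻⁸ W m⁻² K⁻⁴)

T_eq ≈ 419 K

Energy balance: absorbed = emitted ⇒ πR²·S(1−A) = 4πR²·σT_eq⁴, so T_eq⁴ = S(1−A)/(4σ).
T_eq = [1.13×10⁴ × 0.62 / (4 × 5.67×10⁻⁸)]^(1/4) = (3.09×10¹⁰)^(1/4) = 419 K.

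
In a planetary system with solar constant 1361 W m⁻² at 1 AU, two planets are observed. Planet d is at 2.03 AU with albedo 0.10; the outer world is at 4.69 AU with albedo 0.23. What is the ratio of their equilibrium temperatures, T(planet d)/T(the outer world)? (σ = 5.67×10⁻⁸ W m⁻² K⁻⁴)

T₁/T₂ ≈ 1.580

T_eq = [S₀(1−A)/(4σd²)]^(1/4), so T ∝ (1−A)^(1/4) / √d.
T₁ = [1361×0.90/(4×5.67×10⁻⁸×2.03²)]^(1/4) = 190.27 K.
T₂ = [1361×0.77/(4×5.67×10⁻⁸×4.69²)]^(1/4) = 120.39 K.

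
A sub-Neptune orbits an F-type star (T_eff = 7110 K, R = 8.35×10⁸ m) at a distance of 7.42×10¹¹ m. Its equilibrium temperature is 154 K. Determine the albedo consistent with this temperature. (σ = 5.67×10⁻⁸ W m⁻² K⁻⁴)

A ≈ 0.30

L = 4πR_⋆²σT_⋆⁴ = 4π(8.35×10⁸)² × 5.67×10⁻⁸ × (7110)⁴ = 1.27×10²⁷ W.
S = L/(4πd²) = 183 W m⁻².
From T_eq⁴ = S(1−A)/(4σ): 1−A = 4σT_eq⁴/S.
1−A = 4 × 5.67×10⁻⁸ × (154)⁴ / 183 = 0.695.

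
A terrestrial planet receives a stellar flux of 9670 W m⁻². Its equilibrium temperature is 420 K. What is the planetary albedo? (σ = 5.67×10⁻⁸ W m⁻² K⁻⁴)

A ≈ 0.27

From T_eq⁴ = S(1−A)/(4σ): 1−A = 4σT_eq⁴/S.
1−A = 4 × 5.67×10⁻⁸ × (420)⁴ / 9670 = 0.730.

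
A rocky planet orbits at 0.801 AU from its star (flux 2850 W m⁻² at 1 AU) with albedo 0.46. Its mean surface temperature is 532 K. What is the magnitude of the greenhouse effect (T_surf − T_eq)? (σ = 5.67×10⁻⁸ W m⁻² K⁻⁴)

ΔT ≈ 211.3 K

S = 2850/0.801² = 4442 W m⁻².
T_eq = [S(1−A)/(4σ)]^(1/4) = [4442×0.54/(4×5.67×10⁻⁸)]^(1/4) = 320.7 K.
ΔT = T_surf − T_eq = 532 − 320.7.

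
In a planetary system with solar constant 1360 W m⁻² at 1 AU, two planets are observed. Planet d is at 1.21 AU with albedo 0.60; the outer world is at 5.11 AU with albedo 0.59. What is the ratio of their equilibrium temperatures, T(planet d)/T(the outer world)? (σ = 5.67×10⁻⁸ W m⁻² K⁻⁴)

T₁/T₂ ≈ 2.042

T_eq = [S₀(1−A)/(4σd²)]^(1/4), so T ∝ (1−A)^(1/4) / √d.
T₁ = [1360×0.40/(4×5.67×10⁻⁸×1.21²)]^(1/4) = 201.19 K.
T₂ = [1360×0.41/(4×5.67×10⁻⁸×5.11²)]^(1/4) = 98.51 K.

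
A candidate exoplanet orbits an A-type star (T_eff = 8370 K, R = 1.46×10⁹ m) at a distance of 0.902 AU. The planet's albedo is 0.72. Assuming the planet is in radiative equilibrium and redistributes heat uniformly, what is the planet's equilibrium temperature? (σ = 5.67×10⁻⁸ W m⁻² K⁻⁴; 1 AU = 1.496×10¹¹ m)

d = 0.902 AU = 1.35×10¹¹ m.
L = 4πR_⋆²σT_⋆⁴ = 4π(1.46×10⁹)² × 5.67×10⁻⁸ × (8370)⁴ = 7.45×10²⁷ W.
S = L/(4πd²) = 3.26×10⁴ W m⁻².
Energy balance: absorbed = emitted ⇒ πR²·S(1−A) = 4πR²·σT_eq⁴, so T_eq⁴ = S(1−A)/(4σ).
T_eq = [3.26×10⁴ × 0.28 / (4 × 5.67×10⁻⁸)]^(1/4) = (4.02×10¹⁰)^(1/4) = 448 K.

T_eq ≈ 448 K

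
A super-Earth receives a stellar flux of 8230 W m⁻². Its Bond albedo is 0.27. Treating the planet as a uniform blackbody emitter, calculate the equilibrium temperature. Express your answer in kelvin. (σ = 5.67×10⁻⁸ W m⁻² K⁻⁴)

Energy balance: absorbed = emitted ⇒ πR²·S(1−A) = 4πR²·σT_eq⁴, so T_eq⁴ = S(1−A)/(4σ).
T_eq = [8230 × 0.73 / (4 × 5.67×10⁻⁸)]^(1/4) = (2.65×10¹⁰)^(1/4) = 403 K.

T_eq ≈ 403 K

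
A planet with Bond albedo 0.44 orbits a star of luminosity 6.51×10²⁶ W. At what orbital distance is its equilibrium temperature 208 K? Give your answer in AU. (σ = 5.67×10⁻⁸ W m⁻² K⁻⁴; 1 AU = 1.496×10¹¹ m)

d ≈ 1.75 AU

From T_eq⁴ = L(1−A)/(16πσd²): d = √[L(1−A)/(16πσT_eq⁴)].
d = √[6.51×10²⁶ × 0.56 / (16π × 5.67×10⁻⁸ × (208)⁴)] = 2.61×10¹¹ m = 1.75 AU.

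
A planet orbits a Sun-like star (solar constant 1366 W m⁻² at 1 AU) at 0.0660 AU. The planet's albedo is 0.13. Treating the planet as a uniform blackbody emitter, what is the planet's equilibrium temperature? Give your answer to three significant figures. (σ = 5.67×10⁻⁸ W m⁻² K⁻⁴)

T_eq ≈ 1050 K

Flux at 0.0660 AU: S = 1366/0.0660² = 3.14×10⁵ W m⁻².
Energy balance: absorbed = emitted ⇒ πR²·S(1−A) = 4πR²·σT_eq⁴, so T_eq⁴ = S(1−A)/(4σ).
T_eq = [3.14×10⁵ × 0.87 / (4 × 5.67×10⁻⁸)]^(1/4) = (1.20×10¹²)^(1/4) = 1050 K.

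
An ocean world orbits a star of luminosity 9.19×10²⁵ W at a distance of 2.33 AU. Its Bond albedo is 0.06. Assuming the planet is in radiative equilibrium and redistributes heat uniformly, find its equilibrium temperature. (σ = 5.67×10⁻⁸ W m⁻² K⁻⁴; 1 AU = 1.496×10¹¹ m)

d = 2.33 AU = 3.49×10¹¹ m.
Flux: S = L/(4πd²) = 9.19×10²⁵/(4π×(3.49×10¹¹)²) = 60.2 W m⁻².
Energy balance: absorbed = emitted ⇒ πR²·S(1−A) = 4πR²·σT_eq⁴, so T_eq⁴ = S(1−A)/(4σ).
T_eq = [60.2 × 0.94 / (4 × 5.67×10⁻⁸)]^(1/4) = (2.49×10⁸)^(1/4) = 126 K.

T_eq ≈ 126 K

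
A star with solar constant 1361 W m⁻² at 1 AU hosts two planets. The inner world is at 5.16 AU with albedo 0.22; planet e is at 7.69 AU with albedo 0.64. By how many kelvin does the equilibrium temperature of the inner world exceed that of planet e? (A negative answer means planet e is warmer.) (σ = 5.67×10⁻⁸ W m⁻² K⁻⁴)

ΔT ≈ 37.4 K

T_eq = [S₀(1−A)/(4σd²)]^(1/4), so T ∝ (1−A)^(1/4) / √d.
T₁ = [1361×0.78/(4×5.67×10⁻⁸×5.16²)]^(1/4) = 115.15 K.
T₂ = [1361×0.36/(4×5.67×10⁻⁸×7.69²)]^(1/4) = 77.74 K.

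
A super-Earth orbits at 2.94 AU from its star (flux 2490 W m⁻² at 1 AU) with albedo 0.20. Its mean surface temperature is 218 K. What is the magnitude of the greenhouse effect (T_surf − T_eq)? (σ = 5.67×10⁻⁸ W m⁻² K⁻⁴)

ΔT ≈ 39.5 K

S = 2490/2.94² = 288.1 W m⁻².
T_eq = [S(1−A)/(4σ)]^(1/4) = [288.1×0.80/(4×5.67×10⁻⁸)]^(1/4) = 178.5 K.
ΔT = T_surf − T_eq = 218 − 178.5.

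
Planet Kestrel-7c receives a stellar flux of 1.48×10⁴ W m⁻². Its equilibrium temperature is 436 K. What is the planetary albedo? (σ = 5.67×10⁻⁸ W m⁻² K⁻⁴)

From T_eq⁴ = S(1−A)/(4σ): 1−A = 4σT_eq⁴/S.
1−A = 4 × 5.67×10⁻⁸ × (436)⁴ / 1.48×10⁴ = 0.554.

A ≈ 0.45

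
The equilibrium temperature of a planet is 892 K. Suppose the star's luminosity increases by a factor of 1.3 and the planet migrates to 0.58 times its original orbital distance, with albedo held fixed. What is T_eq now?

T_eq ≈ 1250 K

T_eq ∝ L^(1/4) · d^(−1/2).
T′ = 892 × 1.3^(1/4) / 0.58^(1/2) = 1250 K.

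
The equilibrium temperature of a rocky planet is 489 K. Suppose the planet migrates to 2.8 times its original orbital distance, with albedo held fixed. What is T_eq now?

T_eq ≈ 292 K

T_eq ∝ L^(1/4) · d^(−1/2).
T′ = 489 / 2.8^(1/2) = 292 K.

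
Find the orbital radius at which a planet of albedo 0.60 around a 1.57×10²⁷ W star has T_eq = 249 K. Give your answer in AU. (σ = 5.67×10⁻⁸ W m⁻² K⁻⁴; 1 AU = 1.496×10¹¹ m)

From T_eq⁴ = L(1−A)/(16πσd²): d = √[L(1−A)/(16πσT_eq⁴)].
d = √[1.57×10²⁷ × 0.40 / (16π × 5.67×10⁻⁸ × (249)⁴)] = 2.39×10¹¹ m = 1.60 AU.

d ≈ 1.60 AU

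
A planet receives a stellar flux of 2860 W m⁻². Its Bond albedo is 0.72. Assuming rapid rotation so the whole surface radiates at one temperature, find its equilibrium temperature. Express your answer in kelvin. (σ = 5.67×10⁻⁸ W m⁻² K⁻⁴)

Energy balance: absorbed = emitted ⇒ πR²·S(1−A) = 4πR²·σT_eq⁴, so T_eq⁴ = S(1−A)/(4σ).
T_eq = [2860 × 0.28 / (4 × 5.67×10⁻⁸)]^(1/4) = (3.53×10⁹)^(1/4) = 244 K.

T_eq ≈ 244 K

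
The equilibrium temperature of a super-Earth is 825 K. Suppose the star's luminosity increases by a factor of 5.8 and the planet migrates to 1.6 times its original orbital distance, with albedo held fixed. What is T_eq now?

T_eq ∝ L^(1/4) · d^(−1/2).
T′ = 825 × 5.8^(1/4) / 1.6^(1/2) = 1010 K.

T_eq ≈ 1010 K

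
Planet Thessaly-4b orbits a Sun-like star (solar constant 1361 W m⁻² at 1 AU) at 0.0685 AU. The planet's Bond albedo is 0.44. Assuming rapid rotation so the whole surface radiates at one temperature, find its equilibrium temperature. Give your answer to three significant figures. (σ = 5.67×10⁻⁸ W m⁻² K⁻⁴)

Flux at 0.0685 AU: S = 1361/0.0685² = 2.90×10⁵ W m⁻².
Energy balance: absorbed = emitted ⇒ πR²·S(1−A) = 4πR²·σT_eq⁴, so T_eq⁴ = S(1−A)/(4σ).
T_eq = [2.90×10⁵ × 0.56 / (4 × 5.67×10⁻⁸)]^(1/4) = (7.16×10¹¹)^(1/4) = 920 K.

T_eq ≈ 920 K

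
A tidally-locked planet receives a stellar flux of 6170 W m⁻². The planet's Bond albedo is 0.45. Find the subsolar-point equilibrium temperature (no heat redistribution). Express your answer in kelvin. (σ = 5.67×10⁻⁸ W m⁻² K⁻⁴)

At the subsolar point the surface absorbs S(1−A) and emits σT⁴ per unit area — no factor of 4, since only the local patch is in balance.
T = [6170 × 0.55 / 5.67×10⁻⁸]^(1/4) = (5.99×10¹⁰)^(1/4) = 495 K.

T_ss ≈ 495 K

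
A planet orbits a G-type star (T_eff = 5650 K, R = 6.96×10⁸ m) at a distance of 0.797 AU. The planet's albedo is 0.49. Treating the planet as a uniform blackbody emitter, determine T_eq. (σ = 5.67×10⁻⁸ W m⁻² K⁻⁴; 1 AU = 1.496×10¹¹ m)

d = 0.797 AU = 1.19×10¹¹ m.
L = 4πR_⋆²σT_⋆⁴ = 4π(6.96×10⁸)² × 5.67×10⁻⁸ × (5650)⁴ = 3.52×10²⁶ W.
S = L/(4πd²) = 1970 W m⁻².
Energy balance: absorbed = emitted ⇒ πR²·S(1−A) = 4πR²·σT_eq⁴, so T_eq⁴ = S(1−A)/(4σ).
T_eq = [1970 × 0.51 / (4 × 5.67×10⁻⁸)]^(1/4) = (4.43×10⁹)^(1/4) = 258 K.

T_eq ≈ 258 K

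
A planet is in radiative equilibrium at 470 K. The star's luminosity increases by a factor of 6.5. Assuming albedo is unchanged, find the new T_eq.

T_eq ∝ L^(1/4) · d^(−1/2).
T′ = 470 × 6.5^(1/4) = 750 K.

T_eq ≈ 750 K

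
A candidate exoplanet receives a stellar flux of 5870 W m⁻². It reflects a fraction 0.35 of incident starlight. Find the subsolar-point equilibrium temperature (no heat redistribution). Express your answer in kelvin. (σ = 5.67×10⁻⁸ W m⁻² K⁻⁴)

T_ss ≈ 509 K

At the subsolar point the surface absorbs S(1−A) and emits σT⁴ per unit area — no factor of 4, since only the local patch is in balance.
T = [5870 × 0.65 / 5.67×10⁻⁸]^(1/4) = (6.73×10¹⁰)^(1/4) = 509 K.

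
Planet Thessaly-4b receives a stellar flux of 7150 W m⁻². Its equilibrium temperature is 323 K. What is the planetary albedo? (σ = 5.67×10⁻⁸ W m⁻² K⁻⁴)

A ≈ 0.65

From T_eq⁴ = S(1−A)/(4σ): 1−A = 4σT_eq⁴/S.
1−A = 4 × 5.67×10⁻⁸ × (323)⁴ / 7150 = 0.345.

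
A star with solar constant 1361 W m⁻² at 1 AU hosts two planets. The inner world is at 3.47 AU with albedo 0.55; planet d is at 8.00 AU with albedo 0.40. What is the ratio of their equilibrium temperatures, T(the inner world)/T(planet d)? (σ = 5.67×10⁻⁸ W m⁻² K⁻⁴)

T₁/T₂ ≈ 1.413

T_eq = [S₀(1−A)/(4σd²)]^(1/4), so T ∝ (1−A)^(1/4) / √d.
T₁ = [1361×0.45/(4×5.67×10⁻⁸×3.47²)]^(1/4) = 122.37 K.
T₂ = [1361×0.60/(4×5.67×10⁻⁸×8.00²)]^(1/4) = 86.61 K.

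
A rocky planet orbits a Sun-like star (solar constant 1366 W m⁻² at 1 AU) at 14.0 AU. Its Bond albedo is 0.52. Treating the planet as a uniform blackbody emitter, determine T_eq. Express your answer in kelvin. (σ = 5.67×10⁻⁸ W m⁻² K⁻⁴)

Flux at 14.0 AU: S = 1366/14.0² = 6.97 W m⁻².
Energy balance: absorbed = emitted ⇒ πR²·S(1−A) = 4πR²·σT_eq⁴, so T_eq⁴ = S(1−A)/(4σ).
T_eq = [6.97 × 0.48 / (4 × 5.67×10⁻⁸)]^(1/4) = (1.48×10⁷)^(1/4) = 62.0 K.

T_eq ≈ 62.0 K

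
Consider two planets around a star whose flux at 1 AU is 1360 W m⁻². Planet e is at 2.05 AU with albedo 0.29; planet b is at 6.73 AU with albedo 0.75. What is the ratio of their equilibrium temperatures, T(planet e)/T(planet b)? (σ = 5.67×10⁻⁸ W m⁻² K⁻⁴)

T_eq = [S₀(1−A)/(4σd²)]^(1/4), so T ∝ (1−A)^(1/4) / √d.
T₁ = [1360×0.71/(4×5.67×10⁻⁸×2.05²)]^(1/4) = 178.41 K.
T₂ = [1360×0.25/(4×5.67×10⁻⁸×6.73²)]^(1/4) = 75.85 K.

T₁/T₂ ≈ 2.352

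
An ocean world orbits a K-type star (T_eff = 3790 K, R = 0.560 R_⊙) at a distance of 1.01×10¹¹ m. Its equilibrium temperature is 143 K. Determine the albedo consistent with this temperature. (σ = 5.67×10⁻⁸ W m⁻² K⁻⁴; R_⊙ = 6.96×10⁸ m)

R_⋆ = 0.560 × 6.96×10⁸ = 3.90×10⁸ m.
L = 4πR_⋆²σT_⋆⁴ = 4π(3.90×10⁸)² × 5.67×10⁻⁸ × (3790)⁴ = 2.23×10²⁵ W.
S = L/(4πd²) = 174 W m⁻².
From T_eq⁴ = S(1−A)/(4σ): 1−A = 4σT_eq⁴/S.
1−A = 4 × 5.67×10⁻⁸ × (143)⁴ / 174 = 0.544.

A ≈ 0.46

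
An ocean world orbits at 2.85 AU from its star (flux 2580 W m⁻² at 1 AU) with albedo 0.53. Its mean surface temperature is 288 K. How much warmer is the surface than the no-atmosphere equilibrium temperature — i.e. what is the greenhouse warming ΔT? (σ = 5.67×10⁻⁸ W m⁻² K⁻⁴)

S = 2580/2.85² = 317.6 W m⁻².
T_eq = [S(1−A)/(4σ)]^(1/4) = [317.6×0.47/(4×5.67×10⁻⁸)]^(1/4) = 160.2 K.
ΔT = T_surf − T_eq = 288 − 160.2.

ΔT ≈ 127.8 K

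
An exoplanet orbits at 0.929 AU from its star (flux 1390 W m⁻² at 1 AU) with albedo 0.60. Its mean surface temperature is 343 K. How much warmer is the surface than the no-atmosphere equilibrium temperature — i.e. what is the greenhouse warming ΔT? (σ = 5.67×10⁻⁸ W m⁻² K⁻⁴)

ΔT ≈ 112.1 K

S = 1390/0.929² = 1611 W m⁻².
T_eq = [S(1−A)/(4σ)]^(1/4) = [1611×0.40/(4×5.67×10⁻⁸)]^(1/4) = 230.9 K.
ΔT = T_surf − T_eq = 343 − 230.9.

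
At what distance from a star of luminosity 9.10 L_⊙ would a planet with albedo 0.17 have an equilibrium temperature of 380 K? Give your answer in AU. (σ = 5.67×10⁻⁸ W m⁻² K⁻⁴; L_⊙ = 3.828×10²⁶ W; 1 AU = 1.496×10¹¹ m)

d ≈ 1.47 AU

L = 9.10 × 3.828×10²⁶ = 3.48×10²⁷ W.
From T_eq⁴ = L(1−A)/(16πσd²): d = √[L(1−A)/(16πσT_eq⁴)].
d = √[3.48×10²⁷ × 0.83 / (16π × 5.67×10⁻⁸ × (380)⁴)] = 2.21×10¹¹ m = 1.47 AU.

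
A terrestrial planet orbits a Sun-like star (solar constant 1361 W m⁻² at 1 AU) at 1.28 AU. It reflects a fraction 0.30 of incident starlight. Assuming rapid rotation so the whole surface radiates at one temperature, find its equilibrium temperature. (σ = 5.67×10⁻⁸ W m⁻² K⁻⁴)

T_eq ≈ 225 K

Flux at 1.28 AU: S = 1361/1.28² = 831 W m⁻².
Energy balance: absorbed = emitted ⇒ πR²·S(1−A) = 4πR²·σT_eq⁴, so T_eq⁴ = S(1−A)/(4σ).
T_eq = [831 × 0.70 / (4 × 5.67×10⁻⁸)]^(1/4) = (2.56×10⁹)^(1/4) = 225 K.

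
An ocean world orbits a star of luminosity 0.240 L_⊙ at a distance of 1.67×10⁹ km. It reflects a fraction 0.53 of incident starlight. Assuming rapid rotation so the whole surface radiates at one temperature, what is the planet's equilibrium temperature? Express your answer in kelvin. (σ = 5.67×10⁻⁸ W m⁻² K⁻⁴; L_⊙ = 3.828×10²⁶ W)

d = 1.67×10⁹ km = 1.67×10¹² m.
L = 0.240 × 3.828×10²⁶ = 9.19×10²⁵ W.
Flux: S = L/(4πd²) = 9.19×10²⁵/(4π×(1.67×10¹²)²) = 2.62 W m⁻².
Energy balance: absorbed = emitted ⇒ πR²·S(1−A) = 4πR²·σT_eq⁴, so T_eq⁴ = S(1−A)/(4σ).
T_eq = [2.62 × 0.47 / (4 × 5.67×10⁻⁸)]^(1/4) = (5.43×10⁶)^(1/4) = 48.3 K.

T_eq ≈ 48.3 K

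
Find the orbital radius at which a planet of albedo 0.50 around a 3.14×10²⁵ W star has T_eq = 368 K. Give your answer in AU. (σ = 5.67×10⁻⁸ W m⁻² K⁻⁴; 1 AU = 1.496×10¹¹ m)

From T_eq⁴ = L(1−A)/(16πσd²): d = √[L(1−A)/(16πσT_eq⁴)].
d = √[3.14×10²⁵ × 0.50 / (16π × 5.67×10⁻⁸ × (368)⁴)] = 1.73×10¹⁰ m = 0.116 AU.

d ≈ 0.116 AU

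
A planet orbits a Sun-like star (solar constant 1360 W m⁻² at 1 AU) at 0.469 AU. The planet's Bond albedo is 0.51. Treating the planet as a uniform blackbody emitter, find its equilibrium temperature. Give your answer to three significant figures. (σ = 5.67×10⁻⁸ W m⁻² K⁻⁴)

T_eq ≈ 340 K

Flux at 0.469 AU: S = 1360/0.469² = 6180 W m⁻².
Energy balance: absorbed = emitted ⇒ πR²·S(1−A) = 4πR²·σT_eq⁴, so T_eq⁴ = S(1−A)/(4σ).
T_eq = [6180 × 0.49 / (4 × 5.67×10⁻⁸)]^(1/4) = (1.34×10¹⁰)^(1/4) = 340 K.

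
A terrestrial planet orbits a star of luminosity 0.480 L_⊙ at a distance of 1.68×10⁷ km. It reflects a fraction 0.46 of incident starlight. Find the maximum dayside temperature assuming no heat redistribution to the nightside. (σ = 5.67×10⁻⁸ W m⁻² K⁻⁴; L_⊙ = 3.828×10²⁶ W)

d = 1.68×10⁷ km = 1.68×10¹⁰ m.
L = 0.480 × 3.828×10²⁶ = 1.84×10²⁶ W.
Flux: S = L/(4πd²) = 1.84×10²⁶/(4π×(1.68×10¹⁰)²) = 5.18×10⁴ W m⁻².
With no redistribution each surface element balances locally: S(1−A) = σT⁴.
T = [5.18×10⁴ × 0.54 / 5.67×10⁻⁸]^(1/4) = (4.93×10¹¹)^(1/4) = 838 K.

T_ss ≈ 838 K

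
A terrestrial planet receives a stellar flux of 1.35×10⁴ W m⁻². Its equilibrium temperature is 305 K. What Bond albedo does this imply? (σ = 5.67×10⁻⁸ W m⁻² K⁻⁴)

From T_eq⁴ = S(1−A)/(4σ): 1−A = 4σT_eq⁴/S.
1−A = 4 × 5.67×10⁻⁸ × (305)⁴ / 1.35×10⁴ = 0.145.

A ≈ 0.85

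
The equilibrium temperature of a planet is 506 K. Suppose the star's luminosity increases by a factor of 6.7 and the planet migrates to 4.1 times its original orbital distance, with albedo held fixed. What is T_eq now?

T_eq ∝ L^(1/4) · d^(−1/2).
T′ = 506 × 6.7^(1/4) / 4.1^(1/2) = 402 K.

T_eq ≈ 402 K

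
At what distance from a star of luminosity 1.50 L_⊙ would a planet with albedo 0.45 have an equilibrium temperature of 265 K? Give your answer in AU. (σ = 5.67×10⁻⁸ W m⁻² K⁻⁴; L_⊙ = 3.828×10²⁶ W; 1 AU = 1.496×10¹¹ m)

L = 1.50 × 3.828×10²⁶ = 5.74×10²⁶ W.
From T_eq⁴ = L(1−A)/(16πσd²): d = √[L(1−A)/(16πσT_eq⁴)].
d = √[5.74×10²⁶ × 0.55 / (16π × 5.67×10⁻⁸ × (265)⁴)] = 1.50×10¹¹ m = 1.00 AU.

d ≈ 1.00 AU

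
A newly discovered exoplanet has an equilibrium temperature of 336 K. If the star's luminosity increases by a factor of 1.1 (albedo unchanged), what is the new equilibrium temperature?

T_eq ≈ 344 K

T_eq ∝ L^(1/4) · d^(−1/2).
T′ = 336 × 1.1^(1/4) = 344 K.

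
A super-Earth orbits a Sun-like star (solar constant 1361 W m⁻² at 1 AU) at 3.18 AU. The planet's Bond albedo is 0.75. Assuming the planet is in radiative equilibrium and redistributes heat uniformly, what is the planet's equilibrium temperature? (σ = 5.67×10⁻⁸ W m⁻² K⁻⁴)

T_eq ≈ 110 K

Flux at 3.18 AU: S = 1361/3.18² = 135 W m⁻².
Energy balance: absorbed = emitted ⇒ πR²·S(1−A) = 4πR²·σT_eq⁴, so T_eq⁴ = S(1−A)/(4σ).
T_eq = [135 × 0.25 / (4 × 5.67×10⁻⁸)]^(1/4) = (1.48×10⁸)^(1/4) = 110 K.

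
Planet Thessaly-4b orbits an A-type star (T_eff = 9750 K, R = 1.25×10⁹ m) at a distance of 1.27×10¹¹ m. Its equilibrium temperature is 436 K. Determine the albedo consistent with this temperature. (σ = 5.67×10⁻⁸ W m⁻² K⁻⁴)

L = 4πR_⋆²σT_⋆⁴ = 4π(1.25×10⁹)² × 5.67×10⁻⁸ × (9750)⁴ = 1.01×10²⁸ W.
S = L/(4πd²) = 4.96×10⁴ W m⁻².
From T_eq⁴ = S(1−A)/(4σ): 1−A = 4σT_eq⁴/S.
1−A = 4 × 5.67×10⁻⁸ × (436)⁴ / 4.96×10⁴ = 0.165.

A ≈ 0.83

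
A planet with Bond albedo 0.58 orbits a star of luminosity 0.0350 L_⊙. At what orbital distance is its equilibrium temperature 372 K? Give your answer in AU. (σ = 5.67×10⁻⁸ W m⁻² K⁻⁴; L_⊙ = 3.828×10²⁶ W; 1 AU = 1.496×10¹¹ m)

L = 0.0350 × 3.828×10²⁶ = 1.34×10²⁵ W.
From T_eq⁴ = L(1−A)/(16πσd²): d = √[L(1−A)/(16πσT_eq⁴)].
d = √[1.34×10²⁵ × 0.42 / (16π × 5.67×10⁻⁸ × (372)⁴)] = 1.02×10¹⁰ m = 0.0679 AU.

d ≈ 0.0679 AU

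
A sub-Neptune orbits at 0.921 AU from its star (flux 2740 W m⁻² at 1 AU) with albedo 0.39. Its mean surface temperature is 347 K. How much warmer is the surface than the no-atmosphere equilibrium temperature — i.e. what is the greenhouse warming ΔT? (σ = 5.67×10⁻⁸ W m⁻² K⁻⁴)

ΔT ≈ 41.7 K

S = 2740/0.921² = 3230 W m⁻².
T_eq = [S(1−A)/(4σ)]^(1/4) = [3230×0.61/(4×5.67×10⁻⁸)]^(1/4) = 305.3 K.
ΔT = T_surf − T_eq = 347 − 305.3.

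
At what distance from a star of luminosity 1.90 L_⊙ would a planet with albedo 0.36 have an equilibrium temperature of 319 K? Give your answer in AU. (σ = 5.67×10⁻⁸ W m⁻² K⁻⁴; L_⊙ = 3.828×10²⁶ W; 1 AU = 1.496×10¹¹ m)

L = 1.90 × 3.828×10²⁶ = 7.27×10²⁶ W.
From T_eq⁴ = L(1−A)/(16πσd²): d = √[L(1−A)/(16πσT_eq⁴)].
d = √[7.27×10²⁶ × 0.64 / (16π × 5.67×10⁻⁸ × (319)⁴)] = 1.26×10¹¹ m = 0.839 AU.

d ≈ 0.839 AU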